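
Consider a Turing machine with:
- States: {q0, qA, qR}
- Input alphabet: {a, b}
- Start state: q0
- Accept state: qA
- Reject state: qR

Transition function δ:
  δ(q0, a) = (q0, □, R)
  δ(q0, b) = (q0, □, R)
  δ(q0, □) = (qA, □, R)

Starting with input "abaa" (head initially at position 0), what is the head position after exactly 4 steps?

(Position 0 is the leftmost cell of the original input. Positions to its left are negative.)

Execution trace (head position shown):
Step 0: [q0]abaa  (head at position 0)
Step 1: move right → □[q0]baa  (head at position 1)
Step 2: move right → □□[q0]aa  (head at position 2)
Step 3: move right → □□□[q0]a  (head at position 3)
Step 4: move right → □□□□[q0]□  (head at position 4)

After 4 steps, the head is at position 4.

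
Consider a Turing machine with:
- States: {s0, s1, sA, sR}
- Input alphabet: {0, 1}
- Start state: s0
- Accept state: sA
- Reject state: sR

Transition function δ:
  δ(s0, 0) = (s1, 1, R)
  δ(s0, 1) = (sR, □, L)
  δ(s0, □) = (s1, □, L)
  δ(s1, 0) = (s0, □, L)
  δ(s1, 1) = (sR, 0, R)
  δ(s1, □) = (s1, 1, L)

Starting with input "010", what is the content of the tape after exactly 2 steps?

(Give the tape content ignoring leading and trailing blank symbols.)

Execution trace:
Initial: [s0]010
Step 1: δ(s0, 0) = (s1, 1, R) → 1[s1]10
Step 2: δ(s1, 1) = (sR, 0, R) → 10[sR]0

The machine reaches the reject state sR and halts.

After 2 steps, the tape (ignoring leading/trailing blanks) is: 100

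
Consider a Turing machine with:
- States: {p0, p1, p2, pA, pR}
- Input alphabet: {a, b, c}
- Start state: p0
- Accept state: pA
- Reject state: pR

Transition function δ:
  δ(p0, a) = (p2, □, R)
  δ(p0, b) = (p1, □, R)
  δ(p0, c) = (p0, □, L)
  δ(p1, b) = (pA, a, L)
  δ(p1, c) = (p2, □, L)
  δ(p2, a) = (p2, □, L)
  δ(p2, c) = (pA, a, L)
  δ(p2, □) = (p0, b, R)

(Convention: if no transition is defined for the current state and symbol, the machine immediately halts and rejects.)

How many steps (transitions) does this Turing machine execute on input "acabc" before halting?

Execution trace:
Initial: [p0]acabc
Step 1: δ(p0, a) = (p2, □, R) → □[p2]cabc
Step 2: δ(p2, c) = (pA, a, L) → [pA]□aabc

The machine reaches the accept state pA and halts.

The machine executed 2 steps before halting.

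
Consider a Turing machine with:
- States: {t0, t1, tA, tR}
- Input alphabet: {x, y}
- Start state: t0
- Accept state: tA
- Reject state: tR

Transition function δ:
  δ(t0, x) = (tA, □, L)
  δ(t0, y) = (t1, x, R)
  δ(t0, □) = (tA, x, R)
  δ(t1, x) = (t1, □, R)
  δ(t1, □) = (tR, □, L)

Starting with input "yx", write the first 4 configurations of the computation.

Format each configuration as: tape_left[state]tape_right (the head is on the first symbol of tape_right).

Transitions applied:
Step 1: δ(t0, y) = (t1, x, R)
Step 2: δ(t1, x) = (t1, □, R)
Step 3: δ(t1, □) = (tR, □, L)

The first 4 configurations are:
[t0]yx ⊢ x[t1]x ⊢ x□[t1]□ ⊢ x[tR]□□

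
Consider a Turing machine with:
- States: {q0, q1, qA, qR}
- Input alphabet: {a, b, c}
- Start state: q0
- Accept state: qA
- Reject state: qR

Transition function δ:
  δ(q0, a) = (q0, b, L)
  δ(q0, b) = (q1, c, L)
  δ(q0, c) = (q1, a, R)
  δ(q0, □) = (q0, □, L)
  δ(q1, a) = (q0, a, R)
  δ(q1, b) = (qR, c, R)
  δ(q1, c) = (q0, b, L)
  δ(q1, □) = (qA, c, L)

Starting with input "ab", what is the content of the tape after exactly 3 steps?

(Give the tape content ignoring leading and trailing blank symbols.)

Execution trace:
Initial: [q0]ab
Step 1: δ(q0, a) = (q0, b, L) → [q0]□bb
Step 2: δ(q0, □) = (q0, □, L) → [q0]□□bb
Step 3: δ(q0, □) = (q0, □, L) → [q0]□□□bb

After 3 steps, the tape (ignoring leading/trailing blanks) is: bb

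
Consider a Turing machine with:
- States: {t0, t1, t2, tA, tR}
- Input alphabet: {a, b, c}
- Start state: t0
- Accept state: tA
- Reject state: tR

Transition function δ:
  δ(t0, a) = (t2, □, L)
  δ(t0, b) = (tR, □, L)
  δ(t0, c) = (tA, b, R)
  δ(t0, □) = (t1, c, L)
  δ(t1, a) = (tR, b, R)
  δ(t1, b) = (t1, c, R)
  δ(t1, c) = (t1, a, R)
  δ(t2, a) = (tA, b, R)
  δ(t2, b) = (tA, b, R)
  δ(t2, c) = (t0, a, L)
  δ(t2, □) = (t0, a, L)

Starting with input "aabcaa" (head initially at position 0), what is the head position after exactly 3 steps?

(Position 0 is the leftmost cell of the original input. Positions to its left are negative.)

Execution trace (head position shown):
Step 0: [t0]aabcaa  (head at position 0)
Step 1: move left → [t2]□□abcaa  (head at position -1)
Step 2: move left → [t0]□a□abcaa  (head at position -2)
Step 3: move left → [t1]□ca□abcaa  (head at position -3)

After 3 steps, the head is at position -3.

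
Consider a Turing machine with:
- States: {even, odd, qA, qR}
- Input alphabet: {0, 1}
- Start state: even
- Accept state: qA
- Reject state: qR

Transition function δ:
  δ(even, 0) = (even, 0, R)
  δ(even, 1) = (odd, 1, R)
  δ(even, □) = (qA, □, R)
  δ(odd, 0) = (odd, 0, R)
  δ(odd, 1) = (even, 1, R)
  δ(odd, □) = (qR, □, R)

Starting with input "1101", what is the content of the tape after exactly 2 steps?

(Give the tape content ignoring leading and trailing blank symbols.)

Execution trace:
Initial: [even]1101
Step 1: δ(even, 1) = (odd, 1, R) → 1[odd]101
Step 2: δ(odd, 1) = (even, 1, R) → 11[even]01

After 2 steps, the tape (ignoring leading/trailing blanks) is: 1101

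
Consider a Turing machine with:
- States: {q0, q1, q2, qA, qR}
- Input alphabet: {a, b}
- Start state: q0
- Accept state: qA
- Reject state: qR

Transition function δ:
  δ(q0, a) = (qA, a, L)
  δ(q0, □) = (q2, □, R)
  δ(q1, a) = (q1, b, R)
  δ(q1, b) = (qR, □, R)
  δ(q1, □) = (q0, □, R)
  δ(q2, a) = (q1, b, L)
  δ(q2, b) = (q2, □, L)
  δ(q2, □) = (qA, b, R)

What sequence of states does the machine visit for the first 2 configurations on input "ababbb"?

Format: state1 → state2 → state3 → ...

Execution trace:
Initial: [q0]ababbb
Step 1: δ(q0, a) = (qA, a, L) → [qA]□ababbb

The machine reaches the accept state qA and halts.

State sequence: q0 → qA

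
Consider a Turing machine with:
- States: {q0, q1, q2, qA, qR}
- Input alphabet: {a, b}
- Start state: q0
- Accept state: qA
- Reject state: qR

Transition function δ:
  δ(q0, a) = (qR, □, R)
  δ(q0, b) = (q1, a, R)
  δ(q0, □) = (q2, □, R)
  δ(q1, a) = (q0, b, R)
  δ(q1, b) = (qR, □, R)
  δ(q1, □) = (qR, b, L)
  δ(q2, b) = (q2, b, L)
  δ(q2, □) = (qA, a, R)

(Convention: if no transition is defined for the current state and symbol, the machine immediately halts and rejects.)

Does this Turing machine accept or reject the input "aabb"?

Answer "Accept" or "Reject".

Execution trace:
Initial: [q0]aabb
Step 1: δ(q0, a) = (qR, □, R) → □[qR]abb

The machine reaches the reject state qR and halts.

Answer: Reject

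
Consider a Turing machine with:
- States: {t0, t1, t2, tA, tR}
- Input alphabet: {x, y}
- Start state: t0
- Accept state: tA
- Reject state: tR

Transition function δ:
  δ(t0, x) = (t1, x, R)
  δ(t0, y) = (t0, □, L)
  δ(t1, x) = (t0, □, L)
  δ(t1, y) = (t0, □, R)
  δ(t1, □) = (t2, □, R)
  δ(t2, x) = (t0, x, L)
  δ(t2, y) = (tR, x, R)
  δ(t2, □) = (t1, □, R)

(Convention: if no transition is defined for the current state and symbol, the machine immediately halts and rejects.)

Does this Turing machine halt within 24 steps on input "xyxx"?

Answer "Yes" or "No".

Execution trace:
Initial: [t0]xyxx
Step 1: δ(t0, x) = (t1, x, R) → x[t1]yxx
Step 2: δ(t1, y) = (t0, □, R) → x□[t0]xx
Step 3: δ(t0, x) = (t1, x, R) → x□x[t1]x
Step 4: δ(t1, x) = (t0, □, L) → x□[t0]x□
Step 5: δ(t0, x) = (t1, x, R) → x□x[t1]□
Step 6: δ(t1, □) = (t2, □, R) → x□x□[t2]□
Step 7: δ(t2, □) = (t1, □, R) → x□x□□[t1]□
Step 8: δ(t1, □) = (t2, □, R) → x□x□□□[t2]□
Step 9: δ(t2, □) = (t1, □, R) → x□x□□□□[t1]□
Step 10: δ(t1, □) = (t2, □, R) → x□x□□□□□[t2]□
Step 11: δ(t2, □) = (t1, □, R) → x□x□□□□□□[t1]□
Step 12: δ(t1, □) = (t2, □, R) → x□x□□□□□□□[t2]□
Step 13: δ(t2, □) = (t1, □, R) → x□x□□□□□□□□[t1]□
Step 14: δ(t1, □) = (t2, □, R) → x□x□□□□□□□□□[t2]□
Step 15: δ(t2, □) = (t1, □, R) → x□x□□□□□□□□□□[t1]□
Step 16: δ(t1, □) = (t2, □, R) → x□x□□□□□□□□□□□[t2]□
Step 17: δ(t2, □) = (t1, □, R) → x□x□□□□□□□□□□□□[t1]□
Step 18: δ(t1, □) = (t2, □, R) → x□x□□□□□□□□□□□□□[t2]□
Step 19: δ(t2, □) = (t1, □, R) → x□x□□□□□□□□□□□□□□[t1]□
Step 20: δ(t1, □) = (t2, □, R) → x□x□□□□□□□□□□□□□□□[t2]□
Step 21: δ(t2, □) = (t1, □, R) → x□x□□□□□□□□□□□□□□□□[t1]□
Step 22: δ(t1, □) = (t2, □, R) → x□x□□□□□□□□□□□□□□□□□[t2]□
Step 23: δ(t2, □) = (t1, □, R) → x□x□□□□□□□□□□□□□□□□□□[t1]□
Step 24: δ(t1, □) = (t2, □, R) → x□x□□□□□□□□□□□□□□□□□□□[t2]□

The machine has not reached a halting state after 24 steps.
The machine did not halt within the 24-step bound.

Answer: No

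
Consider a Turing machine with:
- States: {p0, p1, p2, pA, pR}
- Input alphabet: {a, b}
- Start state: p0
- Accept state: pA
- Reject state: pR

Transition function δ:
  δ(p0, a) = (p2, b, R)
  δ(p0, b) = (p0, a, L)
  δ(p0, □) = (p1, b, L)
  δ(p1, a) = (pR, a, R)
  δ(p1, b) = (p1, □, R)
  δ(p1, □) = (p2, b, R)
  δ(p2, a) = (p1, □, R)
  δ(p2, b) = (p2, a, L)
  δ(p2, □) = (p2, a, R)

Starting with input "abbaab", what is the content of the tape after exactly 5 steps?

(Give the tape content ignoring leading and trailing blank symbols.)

Execution trace:
Initial: [p0]abbaab
Step 1: δ(p0, a) = (p2, b, R) → b[p2]bbaab
Step 2: δ(p2, b) = (p2, a, L) → [p2]babaab
Step 3: δ(p2, b) = (p2, a, L) → [p2]□aabaab
Step 4: δ(p2, □) = (p2, a, R) → a[p2]aabaab
Step 5: δ(p2, a) = (p1, □, R) → a□[p1]abaab

After 5 steps, the tape (ignoring leading/trailing blanks) is: a□abaab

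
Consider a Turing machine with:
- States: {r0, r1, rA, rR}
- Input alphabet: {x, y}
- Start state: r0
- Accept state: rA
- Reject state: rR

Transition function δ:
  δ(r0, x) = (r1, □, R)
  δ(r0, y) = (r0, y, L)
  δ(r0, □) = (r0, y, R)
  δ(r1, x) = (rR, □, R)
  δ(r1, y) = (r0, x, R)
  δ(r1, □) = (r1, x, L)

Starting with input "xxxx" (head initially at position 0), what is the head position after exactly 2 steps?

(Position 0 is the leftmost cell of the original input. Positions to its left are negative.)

Execution trace (head position shown):
Step 0: [r0]xxxx  (head at position 0)
Step 1: move right → □[r1]xxx  (head at position 1)
Step 2: move right → □□[rR]xx  (head at position 2)

After 2 steps, the head is at position 2.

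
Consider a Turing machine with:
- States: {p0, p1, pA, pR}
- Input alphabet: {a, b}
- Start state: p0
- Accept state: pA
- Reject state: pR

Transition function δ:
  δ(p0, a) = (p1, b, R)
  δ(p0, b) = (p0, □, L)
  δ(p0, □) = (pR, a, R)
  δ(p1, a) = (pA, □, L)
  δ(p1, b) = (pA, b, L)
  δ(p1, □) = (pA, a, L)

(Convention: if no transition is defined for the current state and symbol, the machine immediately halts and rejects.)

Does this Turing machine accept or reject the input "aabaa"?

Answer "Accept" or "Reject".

Execution trace:
Initial: [p0]aabaa
Step 1: δ(p0, a) = (p1, b, R) → b[p1]abaa
Step 2: δ(p1, a) = (pA, □, L) → [pA]b□baa

The machine reaches the accept state pA and halts.

Answer: Accept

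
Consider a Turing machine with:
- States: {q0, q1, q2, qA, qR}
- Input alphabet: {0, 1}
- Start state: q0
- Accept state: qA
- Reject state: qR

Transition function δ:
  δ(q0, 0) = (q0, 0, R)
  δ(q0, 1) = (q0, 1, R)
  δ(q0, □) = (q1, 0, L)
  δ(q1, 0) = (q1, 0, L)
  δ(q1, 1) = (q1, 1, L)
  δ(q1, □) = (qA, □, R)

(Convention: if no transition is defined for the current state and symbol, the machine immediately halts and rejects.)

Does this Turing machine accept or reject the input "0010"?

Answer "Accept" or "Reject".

Execution trace:
Initial: [q0]0010
Step 1: δ(q0, 0) = (q0, 0, R) → 0[q0]010
Step 2: δ(q0, 0) = (q0, 0, R) → 00[q0]10
Step 3: δ(q0, 1) = (q0, 1, R) → 001[q0]0
Step 4: δ(q0, 0) = (q0, 0, R) → 0010[q0]□
Step 5: δ(q0, □) = (q1, 0, L) → 001[q1]00
Step 6: δ(q1, 0) = (q1, 0, L) → 00[q1]100
Step 7: δ(q1, 1) = (q1, 1, L) → 0[q1]0100
Step 8: δ(q1, 0) = (q1, 0, L) → [q1]00100
Step 9: δ(q1, 0) = (q1, 0, L) → [q1]□00100
Step 10: δ(q1, □) = (qA, □, R) → □[qA]00100

The machine reaches the accept state qA and halts.

Answer: Accept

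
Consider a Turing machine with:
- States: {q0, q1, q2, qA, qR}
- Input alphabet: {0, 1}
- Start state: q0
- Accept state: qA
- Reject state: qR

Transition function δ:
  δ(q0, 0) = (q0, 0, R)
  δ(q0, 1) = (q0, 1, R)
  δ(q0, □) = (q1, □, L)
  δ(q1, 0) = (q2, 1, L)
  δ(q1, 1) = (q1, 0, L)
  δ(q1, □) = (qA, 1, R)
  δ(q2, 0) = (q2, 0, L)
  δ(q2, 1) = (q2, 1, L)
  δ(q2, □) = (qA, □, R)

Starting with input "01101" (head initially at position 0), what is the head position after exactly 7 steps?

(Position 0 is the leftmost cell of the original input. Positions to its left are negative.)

Execution trace (head position shown):
Step 0: [q0]01101  (head at position 0)
Step 1: move right → 0[q0]1101  (head at position 1)
Step 2: move right → 01[q0]101  (head at position 2)
Step 3: move right → 011[q0]01  (head at position 3)
Step 4: move right → 0110[q0]1  (head at position 4)
Step 5: move right → 01101[q0]□  (head at position 5)
Step 6: move left → 0110[q1]1□  (head at position 4)
Step 7: move left → 011[q1]00□  (head at position 3)

After 7 steps, the head is at position 3.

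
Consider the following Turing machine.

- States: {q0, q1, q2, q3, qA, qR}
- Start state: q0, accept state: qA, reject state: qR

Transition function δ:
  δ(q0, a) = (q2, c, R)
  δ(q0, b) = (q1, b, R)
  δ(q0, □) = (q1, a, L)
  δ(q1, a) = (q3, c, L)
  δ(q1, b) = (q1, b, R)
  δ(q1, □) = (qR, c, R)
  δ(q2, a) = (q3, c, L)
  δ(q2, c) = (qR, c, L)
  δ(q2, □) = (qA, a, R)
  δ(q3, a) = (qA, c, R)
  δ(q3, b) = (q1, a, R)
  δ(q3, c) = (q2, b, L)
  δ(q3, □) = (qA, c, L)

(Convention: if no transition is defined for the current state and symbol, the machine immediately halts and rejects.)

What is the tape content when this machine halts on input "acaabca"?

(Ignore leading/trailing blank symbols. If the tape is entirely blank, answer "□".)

Execution trace:
Initial: [q0]acaabca
Step 1: δ(q0, a) = (q2, c, R) → c[q2]caabca
Step 2: δ(q2, c) = (qR, c, L) → [qR]ccaabca

The machine reaches the reject state qR and halts.

Final tape (ignoring leading/trailing blanks): ccaabca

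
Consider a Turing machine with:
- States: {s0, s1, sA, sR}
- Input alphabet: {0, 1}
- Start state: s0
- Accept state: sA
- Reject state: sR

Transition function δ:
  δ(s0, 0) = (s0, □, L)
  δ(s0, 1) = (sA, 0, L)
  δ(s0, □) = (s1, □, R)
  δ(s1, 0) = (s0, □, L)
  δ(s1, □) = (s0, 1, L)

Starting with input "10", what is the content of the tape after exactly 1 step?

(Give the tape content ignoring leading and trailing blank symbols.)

Execution trace:
Initial: [s0]10
Step 1: δ(s0, 1) = (sA, 0, L) → [sA]□00

The machine reaches the accept state sA and halts.

After 1 step, the tape (ignoring leading/trailing blanks) is: 00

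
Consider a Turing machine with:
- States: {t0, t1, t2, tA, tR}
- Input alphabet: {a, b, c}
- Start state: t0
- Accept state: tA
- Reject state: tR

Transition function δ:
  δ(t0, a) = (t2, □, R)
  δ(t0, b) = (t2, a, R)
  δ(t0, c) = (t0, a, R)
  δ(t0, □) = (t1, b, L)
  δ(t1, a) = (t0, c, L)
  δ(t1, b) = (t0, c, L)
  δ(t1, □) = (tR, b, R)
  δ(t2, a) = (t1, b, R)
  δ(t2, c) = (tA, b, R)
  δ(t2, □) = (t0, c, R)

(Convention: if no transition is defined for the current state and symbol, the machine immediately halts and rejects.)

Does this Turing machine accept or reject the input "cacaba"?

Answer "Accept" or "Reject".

Execution trace:
Initial: [t0]cacaba
Step 1: δ(t0, c) = (t0, a, R) → a[t0]acaba
Step 2: δ(t0, a) = (t2, □, R) → a□[t2]caba
Step 3: δ(t2, c) = (tA, b, R) → a□b[tA]aba

The machine reaches the accept state tA and halts.

Answer: Accept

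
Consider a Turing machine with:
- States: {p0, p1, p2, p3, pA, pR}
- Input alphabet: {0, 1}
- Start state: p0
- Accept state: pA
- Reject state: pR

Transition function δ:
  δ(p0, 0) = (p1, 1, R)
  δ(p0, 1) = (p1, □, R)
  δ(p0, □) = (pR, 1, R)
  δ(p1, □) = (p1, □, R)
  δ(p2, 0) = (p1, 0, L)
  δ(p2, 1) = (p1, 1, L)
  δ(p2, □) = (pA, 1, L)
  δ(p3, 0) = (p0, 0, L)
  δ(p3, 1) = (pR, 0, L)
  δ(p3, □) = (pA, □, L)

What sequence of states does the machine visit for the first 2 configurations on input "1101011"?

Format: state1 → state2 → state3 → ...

Execution trace:
Initial: [p0]1101011
Step 1: δ(p0, 1) = (p1, □, R) → □[p1]101011

No transition is defined for δ(p1, 1). By convention the machine halts and rejects.

State sequence: p0 → p1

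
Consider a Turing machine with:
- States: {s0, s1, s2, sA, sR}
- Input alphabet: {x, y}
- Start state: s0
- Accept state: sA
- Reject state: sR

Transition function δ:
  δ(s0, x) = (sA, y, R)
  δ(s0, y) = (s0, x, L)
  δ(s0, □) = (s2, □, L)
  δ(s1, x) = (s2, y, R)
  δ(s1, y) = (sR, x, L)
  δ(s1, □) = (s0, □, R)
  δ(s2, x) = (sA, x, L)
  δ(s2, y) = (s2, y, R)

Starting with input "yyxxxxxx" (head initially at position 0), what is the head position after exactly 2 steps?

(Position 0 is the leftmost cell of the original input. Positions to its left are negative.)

Execution trace (head position shown):
Step 0: [s0]yyxxxxxx  (head at position 0)
Step 1: move left → [s0]□xyxxxxxx  (head at position -1)
Step 2: move left → [s2]□□xyxxxxxx  (head at position -2)

After 2 steps, the head is at position -2.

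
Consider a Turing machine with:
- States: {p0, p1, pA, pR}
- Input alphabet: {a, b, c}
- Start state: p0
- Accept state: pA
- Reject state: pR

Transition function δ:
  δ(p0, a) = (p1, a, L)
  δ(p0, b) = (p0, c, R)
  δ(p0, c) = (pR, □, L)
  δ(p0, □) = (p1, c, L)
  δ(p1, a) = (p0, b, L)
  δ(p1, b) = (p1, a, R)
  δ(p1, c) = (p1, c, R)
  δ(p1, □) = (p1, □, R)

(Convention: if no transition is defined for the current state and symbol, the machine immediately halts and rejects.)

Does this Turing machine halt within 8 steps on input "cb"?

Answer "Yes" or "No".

Execution trace:
Initial: [p0]cb
Step 1: δ(p0, c) = (pR, □, L) → [pR]□□b

The machine reaches the reject state pR and halts.
The machine halted after 1 step (within the 8-step bound).

Answer: Yes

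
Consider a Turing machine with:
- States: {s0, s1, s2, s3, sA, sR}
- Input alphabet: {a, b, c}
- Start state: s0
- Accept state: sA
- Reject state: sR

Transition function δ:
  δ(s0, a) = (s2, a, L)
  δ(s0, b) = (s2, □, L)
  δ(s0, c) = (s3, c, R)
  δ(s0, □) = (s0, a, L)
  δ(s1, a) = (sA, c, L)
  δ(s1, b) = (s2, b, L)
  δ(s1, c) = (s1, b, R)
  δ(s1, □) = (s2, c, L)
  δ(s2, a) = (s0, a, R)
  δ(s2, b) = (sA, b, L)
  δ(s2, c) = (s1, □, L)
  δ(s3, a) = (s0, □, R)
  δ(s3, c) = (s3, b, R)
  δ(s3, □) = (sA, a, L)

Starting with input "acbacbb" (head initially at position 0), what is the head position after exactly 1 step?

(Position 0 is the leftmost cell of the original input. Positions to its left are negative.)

Execution trace (head position shown):
Step 0: [s0]acbacbb  (head at position 0)
Step 1: move left → [s2]□acbacbb  (head at position -1)

After 1 step, the head is at position -1.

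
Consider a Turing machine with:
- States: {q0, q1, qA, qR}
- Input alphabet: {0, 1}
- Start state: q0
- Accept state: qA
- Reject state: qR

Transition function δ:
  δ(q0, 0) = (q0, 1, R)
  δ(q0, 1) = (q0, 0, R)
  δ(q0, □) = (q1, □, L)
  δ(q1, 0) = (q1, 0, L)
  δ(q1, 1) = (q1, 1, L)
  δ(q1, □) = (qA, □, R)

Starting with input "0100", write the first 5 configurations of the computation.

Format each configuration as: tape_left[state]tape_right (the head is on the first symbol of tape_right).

Transitions applied:
Step 1: δ(q0, 0) = (q0, 1, R)
Step 2: δ(q0, 1) = (q0, 0, R)
Step 3: δ(q0, 0) = (q0, 1, R)
Step 4: δ(q0, 0) = (q0, 1, R)

The first 5 configurations are:
[q0]0100 ⊢ 1[q0]100 ⊢ 10[q0]00 ⊢ 101[q0]0 ⊢ 1011[q0]□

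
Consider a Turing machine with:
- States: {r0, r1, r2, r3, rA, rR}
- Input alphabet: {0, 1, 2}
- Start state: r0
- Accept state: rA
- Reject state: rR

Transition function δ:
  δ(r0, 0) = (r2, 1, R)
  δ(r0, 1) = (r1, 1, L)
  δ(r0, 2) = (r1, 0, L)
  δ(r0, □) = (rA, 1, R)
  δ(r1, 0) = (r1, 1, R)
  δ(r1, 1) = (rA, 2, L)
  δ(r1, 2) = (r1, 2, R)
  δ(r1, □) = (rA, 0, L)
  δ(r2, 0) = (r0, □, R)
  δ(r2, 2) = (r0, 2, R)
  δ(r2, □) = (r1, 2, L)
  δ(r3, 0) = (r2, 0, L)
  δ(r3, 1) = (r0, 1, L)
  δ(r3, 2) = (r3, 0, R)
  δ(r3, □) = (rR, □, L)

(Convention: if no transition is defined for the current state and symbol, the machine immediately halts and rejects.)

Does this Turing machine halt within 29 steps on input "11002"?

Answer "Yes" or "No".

Execution trace:
Initial: [r0]11002
Step 1: δ(r0, 1) = (r1, 1, L) → [r1]□11002
Step 2: δ(r1, □) = (rA, 0, L) → [rA]□011002

The machine reaches the accept state rA and halts.
The machine halted after 2 steps (within the 29-step bound).

Answer: Yes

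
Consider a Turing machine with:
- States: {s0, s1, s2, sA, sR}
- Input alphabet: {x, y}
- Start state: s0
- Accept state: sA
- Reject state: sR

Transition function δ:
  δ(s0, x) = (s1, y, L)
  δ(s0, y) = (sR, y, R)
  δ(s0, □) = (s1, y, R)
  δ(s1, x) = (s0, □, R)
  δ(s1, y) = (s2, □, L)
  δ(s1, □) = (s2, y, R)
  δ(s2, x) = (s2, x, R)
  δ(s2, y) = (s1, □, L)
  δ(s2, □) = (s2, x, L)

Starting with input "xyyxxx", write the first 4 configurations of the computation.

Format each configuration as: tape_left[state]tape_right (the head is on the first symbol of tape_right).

Transitions applied:
Step 1: δ(s0, x) = (s1, y, L)
Step 2: δ(s1, □) = (s2, y, R)
Step 3: δ(s2, y) = (s1, □, L)

The first 4 configurations are:
[s0]xyyxxx ⊢ [s1]□yyyxxx ⊢ y[s2]yyyxxx ⊢ [s1]y□yyxxx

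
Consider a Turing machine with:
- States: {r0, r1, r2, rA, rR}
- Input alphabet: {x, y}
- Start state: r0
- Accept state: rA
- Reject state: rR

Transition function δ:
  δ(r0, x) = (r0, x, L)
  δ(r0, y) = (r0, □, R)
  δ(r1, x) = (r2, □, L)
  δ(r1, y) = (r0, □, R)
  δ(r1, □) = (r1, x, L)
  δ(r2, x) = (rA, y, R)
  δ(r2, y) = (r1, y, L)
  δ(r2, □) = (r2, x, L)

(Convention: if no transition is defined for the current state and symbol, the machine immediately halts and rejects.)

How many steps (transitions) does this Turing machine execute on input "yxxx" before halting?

Execution trace:
Initial: [r0]yxxx
Step 1: δ(r0, y) = (r0, □, R) → □[r0]xxx
Step 2: δ(r0, x) = (r0, x, L) → [r0]□xxx

No transition is defined for δ(r0, □). By convention the machine halts and rejects.

The machine executed 2 steps before halting.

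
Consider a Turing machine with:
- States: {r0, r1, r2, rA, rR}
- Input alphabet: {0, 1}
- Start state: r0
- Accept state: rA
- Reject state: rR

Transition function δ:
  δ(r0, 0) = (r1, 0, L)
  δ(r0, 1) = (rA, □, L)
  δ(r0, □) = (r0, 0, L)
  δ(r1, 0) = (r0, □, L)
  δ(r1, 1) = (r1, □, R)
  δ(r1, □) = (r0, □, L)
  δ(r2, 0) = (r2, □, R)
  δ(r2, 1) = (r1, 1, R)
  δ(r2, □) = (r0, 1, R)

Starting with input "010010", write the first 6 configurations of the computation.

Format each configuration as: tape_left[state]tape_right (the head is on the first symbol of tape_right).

Transitions applied:
Step 1: δ(r0, 0) = (r1, 0, L)
Step 2: δ(r1, □) = (r0, □, L)
Step 3: δ(r0, □) = (r0, 0, L)
Step 4: δ(r0, □) = (r0, 0, L)
Step 5: δ(r0, □) = (r0, 0, L)

The first 6 configurations are:
[r0]010010 ⊢ [r1]□010010 ⊢ [r0]□□010010 ⊢ [r0]□0□010010 ⊢ [r0]□00□010010 ⊢ [r0]□000□010010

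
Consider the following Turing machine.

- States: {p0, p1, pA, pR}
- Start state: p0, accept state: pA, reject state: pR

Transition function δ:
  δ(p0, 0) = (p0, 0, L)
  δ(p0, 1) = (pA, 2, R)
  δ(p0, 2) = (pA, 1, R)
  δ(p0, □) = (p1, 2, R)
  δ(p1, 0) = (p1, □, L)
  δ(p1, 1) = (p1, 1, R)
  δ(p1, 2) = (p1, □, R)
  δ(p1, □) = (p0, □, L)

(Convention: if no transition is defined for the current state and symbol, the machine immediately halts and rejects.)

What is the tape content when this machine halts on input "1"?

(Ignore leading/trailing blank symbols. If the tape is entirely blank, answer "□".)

Execution trace:
Initial: [p0]1
Step 1: δ(p0, 1) = (pA, 2, R) → 2[pA]□

The machine reaches the accept state pA and halts.

Final tape (ignoring leading/trailing blanks): 2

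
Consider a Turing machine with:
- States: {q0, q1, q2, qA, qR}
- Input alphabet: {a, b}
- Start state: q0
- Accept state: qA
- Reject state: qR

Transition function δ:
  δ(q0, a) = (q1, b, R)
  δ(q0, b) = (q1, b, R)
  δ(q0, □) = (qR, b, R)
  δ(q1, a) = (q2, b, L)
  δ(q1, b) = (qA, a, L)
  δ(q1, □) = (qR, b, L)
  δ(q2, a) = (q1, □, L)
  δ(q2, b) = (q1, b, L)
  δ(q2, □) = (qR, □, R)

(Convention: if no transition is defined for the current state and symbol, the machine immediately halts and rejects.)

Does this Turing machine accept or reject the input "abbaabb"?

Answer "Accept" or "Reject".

Execution trace:
Initial: [q0]abbaabb
Step 1: δ(q0, a) = (q1, b, R) → b[q1]bbaabb
Step 2: δ(q1, b) = (qA, a, L) → [qA]babaabb

The machine reaches the accept state qA and halts.

Answer: Accept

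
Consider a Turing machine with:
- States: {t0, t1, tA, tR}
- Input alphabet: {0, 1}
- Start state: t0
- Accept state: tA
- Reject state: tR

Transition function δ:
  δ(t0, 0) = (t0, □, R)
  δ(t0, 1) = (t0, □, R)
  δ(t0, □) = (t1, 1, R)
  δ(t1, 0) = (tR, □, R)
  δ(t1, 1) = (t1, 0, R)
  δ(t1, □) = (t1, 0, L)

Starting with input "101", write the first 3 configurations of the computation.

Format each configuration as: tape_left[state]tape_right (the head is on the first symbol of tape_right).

Transitions applied:
Step 1: δ(t0, 1) = (t0, □, R)
Step 2: δ(t0, 0) = (t0, □, R)

The first 3 configurations are:
[t0]101 ⊢ □[t0]01 ⊢ □□[t0]1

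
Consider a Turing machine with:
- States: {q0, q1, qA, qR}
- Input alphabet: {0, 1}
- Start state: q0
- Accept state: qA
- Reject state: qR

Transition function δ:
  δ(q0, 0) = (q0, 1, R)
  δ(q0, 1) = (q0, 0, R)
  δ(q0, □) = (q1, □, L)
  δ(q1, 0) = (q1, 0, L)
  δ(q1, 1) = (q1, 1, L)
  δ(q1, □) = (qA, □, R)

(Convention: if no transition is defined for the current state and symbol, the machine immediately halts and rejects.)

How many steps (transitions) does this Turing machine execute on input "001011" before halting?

Execution trace:
Initial: [q0]001011
Step 1: δ(q0, 0) = (q0, 1, R) → 1[q0]01011
Step 2: δ(q0, 0) = (q0, 1, R) → 11[q0]1011
Step 3: δ(q0, 1) = (q0, 0, R) → 110[q0]011
Step 4: δ(q0, 0) = (q0, 1, R) → 1101[q0]11
Step 5: δ(q0, 1) = (q0, 0, R) → 11010[q0]1
Step 6: δ(q0, 1) = (q0, 0, R) → 110100[q0]□
Step 7: δ(q0, □) = (q1, □, L) → 11010[q1]0□
Step 8: δ(q1, 0) = (q1, 0, L) → 1101[q1]00□
Step 9: δ(q1, 0) = (q1, 0, L) → 110[q1]100□
Step 10: δ(q1, 1) = (q1, 1, L) → 11[q1]0100□
Step 11: δ(q1, 0) = (q1, 0, L) → 1[q1]10100□
Step 12: δ(q1, 1) = (q1, 1, L) → [q1]110100□
Step 13: δ(q1, 1) = (q1, 1, L) → [q1]□110100□
Step 14: δ(q1, □) = (qA, □, R) → □[qA]110100□

The machine reaches the accept state qA and halts.

The machine executed 14 steps before halting.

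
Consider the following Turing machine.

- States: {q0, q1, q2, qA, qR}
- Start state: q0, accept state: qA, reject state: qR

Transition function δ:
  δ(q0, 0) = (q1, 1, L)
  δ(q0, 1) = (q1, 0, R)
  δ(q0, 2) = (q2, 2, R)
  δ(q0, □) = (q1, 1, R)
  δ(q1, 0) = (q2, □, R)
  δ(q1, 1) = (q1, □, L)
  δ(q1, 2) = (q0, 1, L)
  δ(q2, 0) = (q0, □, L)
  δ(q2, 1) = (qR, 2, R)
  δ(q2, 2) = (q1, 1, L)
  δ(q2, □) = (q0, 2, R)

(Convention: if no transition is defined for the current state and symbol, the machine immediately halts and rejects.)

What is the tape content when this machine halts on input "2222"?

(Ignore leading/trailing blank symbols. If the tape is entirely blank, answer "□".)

Execution trace:
Initial: [q0]2222
Step 1: δ(q0, 2) = (q2, 2, R) → 2[q2]222
Step 2: δ(q2, 2) = (q1, 1, L) → [q1]2122
Step 3: δ(q1, 2) = (q0, 1, L) → [q0]□1122
Step 4: δ(q0, □) = (q1, 1, R) → 1[q1]1122
Step 5: δ(q1, 1) = (q1, □, L) → [q1]1□122
Step 6: δ(q1, 1) = (q1, □, L) → [q1]□□□122

No transition is defined for δ(q1, □). By convention the machine halts and rejects.

Final tape (ignoring leading/trailing blanks): 122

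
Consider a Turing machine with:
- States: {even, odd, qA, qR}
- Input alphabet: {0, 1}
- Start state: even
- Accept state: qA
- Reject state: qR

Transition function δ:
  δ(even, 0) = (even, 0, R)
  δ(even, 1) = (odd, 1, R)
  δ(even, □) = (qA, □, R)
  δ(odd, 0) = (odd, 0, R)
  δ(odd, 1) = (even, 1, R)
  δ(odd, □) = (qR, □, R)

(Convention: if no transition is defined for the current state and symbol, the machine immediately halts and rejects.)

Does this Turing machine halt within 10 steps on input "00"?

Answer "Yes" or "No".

Execution trace:
Initial: [even]00
Step 1: δ(even, 0) = (even, 0, R) → 0[even]0
Step 2: δ(even, 0) = (even, 0, R) → 00[even]□
Step 3: δ(even, □) = (qA, □, R) → 00□[qA]□

The machine reaches the accept state qA and halts.
The machine halted after 3 steps (within the 10-step bound).

Answer: Yes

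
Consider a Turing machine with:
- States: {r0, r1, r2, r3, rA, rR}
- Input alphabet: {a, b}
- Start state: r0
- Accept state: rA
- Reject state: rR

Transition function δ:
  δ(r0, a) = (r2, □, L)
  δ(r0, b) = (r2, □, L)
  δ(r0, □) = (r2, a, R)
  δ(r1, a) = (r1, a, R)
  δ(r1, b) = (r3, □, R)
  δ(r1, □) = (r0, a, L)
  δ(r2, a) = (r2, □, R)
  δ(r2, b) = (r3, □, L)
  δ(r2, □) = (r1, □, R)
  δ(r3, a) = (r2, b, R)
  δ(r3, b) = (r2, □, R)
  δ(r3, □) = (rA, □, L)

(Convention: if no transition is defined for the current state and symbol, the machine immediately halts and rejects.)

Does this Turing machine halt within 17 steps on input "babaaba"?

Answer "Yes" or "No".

Execution trace:
Initial: [r0]babaaba
Step 1: δ(r0, b) = (r2, □, L) → [r2]□□abaaba
Step 2: δ(r2, □) = (r1, □, R) → □[r1]□abaaba
Step 3: δ(r1, □) = (r0, a, L) → [r0]□aabaaba
Step 4: δ(r0, □) = (r2, a, R) → a[r2]aabaaba
Step 5: δ(r2, a) = (r2, □, R) → a□[r2]abaaba
Step 6: δ(r2, a) = (r2, □, R) → a□□[r2]baaba
Step 7: δ(r2, b) = (r3, □, L) → a□[r3]□□aaba
Step 8: δ(r3, □) = (rA, □, L) → a[rA]□□□aaba

The machine reaches the accept state rA and halts.
The machine halted after 8 steps (within the 17-step bound).

Answer: Yes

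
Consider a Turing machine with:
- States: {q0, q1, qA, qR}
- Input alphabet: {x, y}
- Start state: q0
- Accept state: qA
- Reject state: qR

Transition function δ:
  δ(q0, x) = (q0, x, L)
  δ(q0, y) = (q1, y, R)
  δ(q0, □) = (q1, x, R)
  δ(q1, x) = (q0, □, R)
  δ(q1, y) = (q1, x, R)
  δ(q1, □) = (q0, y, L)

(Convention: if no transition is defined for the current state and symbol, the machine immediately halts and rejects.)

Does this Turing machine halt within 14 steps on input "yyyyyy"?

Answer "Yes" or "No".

Execution trace:
Initial: [q0]yyyyyy
Step 1: δ(q0, y) = (q1, y, R) → y[q1]yyyyy
Step 2: δ(q1, y) = (q1, x, R) → yx[q1]yyyy
Step 3: δ(q1, y) = (q1, x, R) → yxx[q1]yyy
Step 4: δ(q1, y) = (q1, x, R) → yxxx[q1]yy
Step 5: δ(q1, y) = (q1, x, R) → yxxxx[q1]y
Step 6: δ(q1, y) = (q1, x, R) → yxxxxx[q1]□
Step 7: δ(q1, □) = (q0, y, L) → yxxxx[q0]xy
Step 8: δ(q0, x) = (q0, x, L) → yxxx[q0]xxy
Step 9: δ(q0, x) = (q0, x, L) → yxx[q0]xxxy
Step 10: δ(q0, x) = (q0, x, L) → yx[q0]xxxxy
Step 11: δ(q0, x) = (q0, x, L) → y[q0]xxxxxy
Step 12: δ(q0, x) = (q0, x, L) → [q0]yxxxxxy
Step 13: δ(q0, y) = (q1, y, R) → y[q1]xxxxxy
Step 14: δ(q1, x) = (q0, □, R) → y□[q0]xxxxy

The machine has not reached a halting state after 14 steps.
The machine did not halt within the 14-step bound.

Answer: No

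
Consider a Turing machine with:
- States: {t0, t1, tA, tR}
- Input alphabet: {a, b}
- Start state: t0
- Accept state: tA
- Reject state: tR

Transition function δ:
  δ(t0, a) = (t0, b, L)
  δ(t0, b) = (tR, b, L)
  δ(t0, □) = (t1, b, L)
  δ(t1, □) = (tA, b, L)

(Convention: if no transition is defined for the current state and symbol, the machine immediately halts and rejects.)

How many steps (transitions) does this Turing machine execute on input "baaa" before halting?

Execution trace:
Initial: [t0]baaa
Step 1: δ(t0, b) = (tR, b, L) → [tR]□baaa

The machine reaches the reject state tR and halts.

The machine executed 1 step before halting.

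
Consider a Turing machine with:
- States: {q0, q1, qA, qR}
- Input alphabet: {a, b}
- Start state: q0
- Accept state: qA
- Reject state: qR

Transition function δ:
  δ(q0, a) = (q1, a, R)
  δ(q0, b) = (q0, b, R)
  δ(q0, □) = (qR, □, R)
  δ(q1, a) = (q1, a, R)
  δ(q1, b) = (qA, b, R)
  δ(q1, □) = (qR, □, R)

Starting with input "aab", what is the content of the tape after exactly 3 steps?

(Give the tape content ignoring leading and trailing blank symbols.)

Execution trace:
Initial: [q0]aab
Step 1: δ(q0, a) = (q1, a, R) → a[q1]ab
Step 2: δ(q1, a) = (q1, a, R) → aa[q1]b
Step 3: δ(q1, b) = (qA, b, R) → aab[qA]□

The machine reaches the accept state qA and halts.

After 3 steps, the tape (ignoring leading/trailing blanks) is: aab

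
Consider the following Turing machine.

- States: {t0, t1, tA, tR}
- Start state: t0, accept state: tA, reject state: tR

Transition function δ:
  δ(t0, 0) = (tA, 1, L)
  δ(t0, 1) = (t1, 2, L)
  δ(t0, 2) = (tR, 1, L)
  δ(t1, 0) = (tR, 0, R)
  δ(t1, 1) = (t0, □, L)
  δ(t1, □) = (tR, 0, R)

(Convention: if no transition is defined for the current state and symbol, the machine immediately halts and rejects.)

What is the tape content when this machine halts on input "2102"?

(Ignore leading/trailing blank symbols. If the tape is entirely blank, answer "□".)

Execution trace:
Initial: [t0]2102
Step 1: δ(t0, 2) = (tR, 1, L) → [tR]□1102

The machine reaches the reject state tR and halts.

Final tape (ignoring leading/trailing blanks): 1102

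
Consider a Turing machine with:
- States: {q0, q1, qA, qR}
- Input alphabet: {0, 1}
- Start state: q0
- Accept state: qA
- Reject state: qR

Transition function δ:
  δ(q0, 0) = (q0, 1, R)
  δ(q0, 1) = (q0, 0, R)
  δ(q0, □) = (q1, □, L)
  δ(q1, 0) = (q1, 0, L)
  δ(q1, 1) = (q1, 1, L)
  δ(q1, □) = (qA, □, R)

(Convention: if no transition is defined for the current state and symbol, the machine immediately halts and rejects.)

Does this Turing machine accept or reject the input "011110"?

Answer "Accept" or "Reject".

Execution trace:
Initial: [q0]011110
Step 1: δ(q0, 0) = (q0, 1, R) → 1[q0]11110
Step 2: δ(q0, 1) = (q0, 0, R) → 10[q0]1110
Step 3: δ(q0, 1) = (q0, 0, R) → 100[q0]110
Step 4: δ(q0, 1) = (q0, 0, R) → 1000[q0]10
Step 5: δ(q0, 1) = (q0, 0, R) → 10000[q0]0
Step 6: δ(q0, 0) = (q0, 1, R) → 100001[q0]□
Step 7: δ(q0, □) = (q1, □, L) → 10000[q1]1□
Step 8: δ(q1, 1) = (q1, 1, L) → 1000[q1]01□
Step 9: δ(q1, 0) = (q1, 0, L) → 100[q1]001□
Step 10: δ(q1, 0) = (q1, 0, L) → 10[q1]0001□
Step 11: δ(q1, 0) = (q1, 0, L) → 1[q1]00001□
Step 12: δ(q1, 0) = (q1, 0, L) → [q1]100001□
Step 13: δ(q1, 1) = (q1, 1, L) → [q1]□100001□
Step 14: δ(q1, □) = (qA, □, R) → □[qA]100001□

The machine reaches the accept state qA and halts.

Answer: Accept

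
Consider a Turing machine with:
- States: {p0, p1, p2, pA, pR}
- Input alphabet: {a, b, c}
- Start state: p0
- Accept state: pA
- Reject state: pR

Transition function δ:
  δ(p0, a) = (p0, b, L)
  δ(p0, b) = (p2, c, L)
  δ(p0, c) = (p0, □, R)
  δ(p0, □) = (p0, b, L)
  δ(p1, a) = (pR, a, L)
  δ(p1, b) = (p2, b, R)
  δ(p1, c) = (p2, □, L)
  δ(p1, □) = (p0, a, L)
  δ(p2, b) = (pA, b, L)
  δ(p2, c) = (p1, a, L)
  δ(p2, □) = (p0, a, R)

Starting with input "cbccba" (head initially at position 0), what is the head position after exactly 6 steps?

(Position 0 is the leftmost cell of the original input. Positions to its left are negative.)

Execution trace (head position shown):
Step 0: [p0]cbccba  (head at position 0)
Step 1: move right → □[p0]bccba  (head at position 1)
Step 2: move left → [p2]□cccba  (head at position 0)
Step 3: move right → a[p0]cccba  (head at position 1)
Step 4: move right → a□[p0]ccba  (head at position 2)
Step 5: move right → a□□[p0]cba  (head at position 3)
Step 6: move right → a□□□[p0]ba  (head at position 4)

After 6 steps, the head is at position 4.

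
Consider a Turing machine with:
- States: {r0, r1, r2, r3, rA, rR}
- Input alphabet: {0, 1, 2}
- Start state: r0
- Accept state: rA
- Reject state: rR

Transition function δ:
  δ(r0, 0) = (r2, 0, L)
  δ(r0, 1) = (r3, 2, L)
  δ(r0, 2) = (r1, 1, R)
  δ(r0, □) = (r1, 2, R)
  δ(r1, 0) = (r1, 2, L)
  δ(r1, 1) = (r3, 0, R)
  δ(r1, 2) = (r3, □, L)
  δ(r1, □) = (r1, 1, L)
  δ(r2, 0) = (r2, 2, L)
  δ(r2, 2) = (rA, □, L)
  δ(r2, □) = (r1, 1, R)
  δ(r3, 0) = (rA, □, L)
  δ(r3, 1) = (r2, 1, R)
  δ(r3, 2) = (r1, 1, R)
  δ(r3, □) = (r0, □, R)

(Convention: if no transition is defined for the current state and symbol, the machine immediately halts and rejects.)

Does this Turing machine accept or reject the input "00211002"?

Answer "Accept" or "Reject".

Execution trace:
Initial: [r0]00211002
Step 1: δ(r0, 0) = (r2, 0, L) → [r2]□00211002
Step 2: δ(r2, □) = (r1, 1, R) → 1[r1]00211002
Step 3: δ(r1, 0) = (r1, 2, L) → [r1]120211002
Step 4: δ(r1, 1) = (r3, 0, R) → 0[r3]20211002
Step 5: δ(r3, 2) = (r1, 1, R) → 01[r1]0211002
Step 6: δ(r1, 0) = (r1, 2, L) → 0[r1]12211002
Step 7: δ(r1, 1) = (r3, 0, R) → 00[r3]2211002
Step 8: δ(r3, 2) = (r1, 1, R) → 001[r1]211002
Step 9: δ(r1, 2) = (r3, □, L) → 00[r3]1□11002
Step 10: δ(r3, 1) = (r2, 1, R) → 001[r2]□11002
Step 11: δ(r2, □) = (r1, 1, R) → 0011[r1]11002
Step 12: δ(r1, 1) = (r3, 0, R) → 00110[r3]1002
Step 13: δ(r3, 1) = (r2, 1, R) → 001101[r2]002
Step 14: δ(r2, 0) = (r2, 2, L) → 00110[r2]1202

No transition is defined for δ(r2, 1). By convention the machine halts and rejects.

Answer: Reject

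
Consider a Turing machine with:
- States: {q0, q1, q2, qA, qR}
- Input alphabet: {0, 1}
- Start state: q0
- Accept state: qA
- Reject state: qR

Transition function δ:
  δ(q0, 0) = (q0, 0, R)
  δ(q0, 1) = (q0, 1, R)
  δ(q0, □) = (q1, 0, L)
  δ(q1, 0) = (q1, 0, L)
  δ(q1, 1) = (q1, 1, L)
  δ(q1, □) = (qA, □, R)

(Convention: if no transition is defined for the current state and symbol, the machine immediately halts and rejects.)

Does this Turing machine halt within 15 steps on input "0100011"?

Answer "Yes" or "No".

Execution trace:
Initial: [q0]0100011
Step 1: δ(q0, 0) = (q0, 0, R) → 0[q0]100011
Step 2: δ(q0, 1) = (q0, 1, R) → 01[q0]00011
Step 3: δ(q0, 0) = (q0, 0, R) → 010[q0]0011
Step 4: δ(q0, 0) = (q0, 0, R) → 0100[q0]011
Step 5: δ(q0, 0) = (q0, 0, R) → 01000[q0]11
Step 6: δ(q0, 1) = (q0, 1, R) → 010001[q0]1
Step 7: δ(q0, 1) = (q0, 1, R) → 0100011[q0]□
Step 8: δ(q0, □) = (q1, 0, L) → 010001[q1]10
Step 9: δ(q1, 1) = (q1, 1, L) → 01000[q1]110
Step 10: δ(q1, 1) = (q1, 1, L) → 0100[q1]0110
Step 11: δ(q1, 0) = (q1, 0, L) → 010[q1]00110
Step 12: δ(q1, 0) = (q1, 0, L) → 01[q1]000110
Step 13: δ(q1, 0) = (q1, 0, L) → 0[q1]1000110
Step 14: δ(q1, 1) = (q1, 1, L) → [q1]01000110
Step 15: δ(q1, 0) = (q1, 0, L) → [q1]□01000110

The machine has not reached a halting state after 15 steps.
The machine did not halt within the 15-step bound.

Answer: No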